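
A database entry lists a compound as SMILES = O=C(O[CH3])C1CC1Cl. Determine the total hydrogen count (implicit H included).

Walk through each heavy atom and fill implicit hydrogens from standard valence (C 4, N 3, O 2, S 2, halogen 1):
  atom 1: O, bond orders sum to 2 (valence 2) → 0 H
  atom 2: C, bond orders sum to 4 (valence 4) → 0 H
  atom 3: O, bond orders sum to 2 (valence 2) → 0 H
  atom 4: C with explicit H count 3
  atom 5: C, bond orders sum to 3 (valence 4) → 1 H
  atom 6: C, bond orders sum to 2 (valence 4) → 2 H
  atom 7: C, bond orders sum to 3 (valence 4) → 1 H
  atom 8: Cl (halogen, monovalent) → 0 H
Total hydrogens: 7.

7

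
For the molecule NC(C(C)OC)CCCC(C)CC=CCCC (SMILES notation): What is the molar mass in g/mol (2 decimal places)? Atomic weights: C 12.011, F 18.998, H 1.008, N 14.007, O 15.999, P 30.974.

First, the molecular formula is C15H31NO (counting implicit H from valence).
  C: 15 × 12.011 = 180.165
  H: 31 × 1.008 = 31.248
  N: 1 × 14.007 = 14.007
  O: 1 × 15.999 = 15.999
Sum: 15×12.011 + 31×1.008 + 1×14.007 + 1×15.999 = 241.419 → 241.42 g/mol.

241.42 g/mol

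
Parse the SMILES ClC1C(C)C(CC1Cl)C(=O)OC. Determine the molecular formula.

C8H12Cl2O2

Walk through each heavy atom and fill implicit hydrogens from standard valence (C 4, N 3, O 2, S 2, halogen 1):
  atom 1: Cl (halogen, monovalent) → 0 H
  atom 2: C, bond orders sum to 3 (valence 4) → 1 H
  atom 3: C, bond orders sum to 3 (valence 4) → 1 H
  atom 4: C, bond orders sum to 1 (valence 4) → 3 H
  atom 5: C, bond orders sum to 3 (valence 4) → 1 H
  atom 6: C, bond orders sum to 2 (valence 4) → 2 H
  atom 7: C, bond orders sum to 3 (valence 4) → 1 H
  atom 8: Cl (halogen, monovalent) → 0 H
  atom 9: C, bond orders sum to 4 (valence 4) → 0 H
  atom 10: O, bond orders sum to 2 (valence 2) → 0 H
  atom 11: O, bond orders sum to 2 (valence 2) → 0 H
  atom 12: C, bond orders sum to 1 (valence 4) → 3 H
Totals → C:8, H:12, Cl:2, O:2.
In Hill order: C8H12Cl2O2.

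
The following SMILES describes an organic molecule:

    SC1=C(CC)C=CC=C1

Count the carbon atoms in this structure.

8

Count every carbon token in the SMILES (each C, including those in ring-closure positions and inside branches).
Carbon count: 8.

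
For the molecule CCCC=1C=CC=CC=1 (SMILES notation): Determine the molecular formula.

C9H12

Walk through each heavy atom and fill implicit hydrogens from standard valence (C 4, N 3, O 2, S 2, halogen 1):
  atom 1: C, bond orders sum to 1 (valence 4) → 3 H
  atom 2: C, bond orders sum to 2 (valence 4) → 2 H
  atom 3: C, bond orders sum to 2 (valence 4) → 2 H
  atom 4: C, bond orders sum to 4 (valence 4) → 0 H
  atom 5: C, bond orders sum to 3 (valence 4) → 1 H
  atom 6: C, bond orders sum to 3 (valence 4) → 1 H
  atom 7: C, bond orders sum to 3 (valence 4) → 1 H
  atom 8: C, bond orders sum to 3 (valence 4) → 1 H
  atom 9: C, bond orders sum to 3 (valence 4) → 1 H
Totals → C:9, H:12.
In Hill order: C9H12.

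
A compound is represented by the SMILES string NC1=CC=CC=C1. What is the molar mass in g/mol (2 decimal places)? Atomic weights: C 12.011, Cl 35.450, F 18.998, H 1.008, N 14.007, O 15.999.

First, the molecular formula is C6H7N (counting implicit H from valence).
  C: 6 × 12.011 = 72.066
  H: 7 × 1.008 = 7.056
  N: 1 × 14.007 = 14.007
Sum: 6×12.011 + 7×1.008 + 1×14.007 = 93.129 → 93.13 g/mol.

93.13 g/mol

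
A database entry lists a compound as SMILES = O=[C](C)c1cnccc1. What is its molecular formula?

Walk through each heavy atom and fill implicit hydrogens from standard valence (C 4, N 3, O 2, S 2, halogen 1); for lowercase aromatic atoms, an aromatic c carries 1 H when it has two neighbours and 0 H with three, and aromatic n carries 0 H:
  atom 1: O, bond orders sum to 2 (valence 2) → 0 H
  atom 2: C with explicit H count 0
  atom 3: C, bond orders sum to 1 (valence 4) → 3 H
  atom 4: aromatic c, 3 neighbours → 0 H
  atom 5: aromatic c, 2 neighbours → 1 H
  atom 6: aromatic n, 2 neighbours → 0 H
  atom 7: aromatic c, 2 neighbours → 1 H
  atom 8: aromatic c, 2 neighbours → 1 H
  atom 9: aromatic c, 2 neighbours → 1 H
Totals → C:7, H:7, N:1, O:1.
In Hill order: C7H7NO.

C7H7NO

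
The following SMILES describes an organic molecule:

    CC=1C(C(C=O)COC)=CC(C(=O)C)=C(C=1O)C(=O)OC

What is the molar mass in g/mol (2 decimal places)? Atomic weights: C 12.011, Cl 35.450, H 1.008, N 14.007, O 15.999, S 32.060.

First, the molecular formula is C15H18O6 (counting implicit H from valence).
  C: 15 × 12.011 = 180.165
  H: 18 × 1.008 = 18.144
  O: 6 × 15.999 = 95.994
Sum: 15×12.011 + 18×1.008 + 6×15.999 = 294.303 → 294.30 g/mol.

294.30 g/mol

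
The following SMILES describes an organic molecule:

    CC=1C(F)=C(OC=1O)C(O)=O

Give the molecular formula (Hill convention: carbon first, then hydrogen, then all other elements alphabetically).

C6H5FO4

Walk through each heavy atom and fill implicit hydrogens from standard valence (C 4, N 3, O 2, S 2, halogen 1):
  atom 1: C, bond orders sum to 1 (valence 4) → 3 H
  atom 2: C, bond orders sum to 4 (valence 4) → 0 H
  atom 3: C, bond orders sum to 4 (valence 4) → 0 H
  atom 4: F (halogen, monovalent) → 0 H
  atom 5: C, bond orders sum to 4 (valence 4) → 0 H
  atom 6: O, bond orders sum to 2 (valence 2) → 0 H
  atom 7: C, bond orders sum to 4 (valence 4) → 0 H
  atom 8: O, bond orders sum to 1 (valence 2) → 1 H
  atom 9: C, bond orders sum to 4 (valence 4) → 0 H
  atom 10: O, bond orders sum to 1 (valence 2) → 1 H
  atom 11: O, bond orders sum to 2 (valence 2) → 0 H
Totals → C:6, H:5, F:1, O:4.
In Hill order: C6H5FO4.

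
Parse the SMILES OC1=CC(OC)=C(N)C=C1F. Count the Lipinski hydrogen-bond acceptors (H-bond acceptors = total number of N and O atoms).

N atoms: 1; O atoms: 2.
Lipinski HBA = 1 + 2 = 3.

3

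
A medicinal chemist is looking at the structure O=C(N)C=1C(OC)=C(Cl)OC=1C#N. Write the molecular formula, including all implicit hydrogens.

Walk through each heavy atom and fill implicit hydrogens from standard valence (C 4, N 3, O 2, S 2, halogen 1):
  atom 1: O, bond orders sum to 2 (valence 2) → 0 H
  atom 2: C, bond orders sum to 4 (valence 4) → 0 H
  atom 3: N, bond orders sum to 1 (valence 3) → 2 H
  atom 4: C, bond orders sum to 4 (valence 4) → 0 H
  atom 5: C, bond orders sum to 4 (valence 4) → 0 H
  atom 6: O, bond orders sum to 2 (valence 2) → 0 H
  atom 7: C, bond orders sum to 1 (valence 4) → 3 H
  atom 8: C, bond orders sum to 4 (valence 4) → 0 H
  atom 9: Cl (halogen, monovalent) → 0 H
  atom 10: O, bond orders sum to 2 (valence 2) → 0 H
  atom 11: C, bond orders sum to 4 (valence 4) → 0 H
  atom 12: C, bond orders sum to 4 (valence 4) → 0 H
  atom 13: N, bond orders sum to 3 (valence 3) → 0 H
Totals → C:7, H:5, Cl:1, N:2, O:3.

C7H5ClN2O3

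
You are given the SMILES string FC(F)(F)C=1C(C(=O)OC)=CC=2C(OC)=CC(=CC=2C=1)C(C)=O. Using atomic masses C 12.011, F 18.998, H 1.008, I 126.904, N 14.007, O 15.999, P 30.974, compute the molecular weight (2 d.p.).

First, the molecular formula is C16H13F3O4 (counting implicit H from valence).
  C: 16 × 12.011 = 192.176
  F: 3 × 18.998 = 56.994
  H: 13 × 1.008 = 13.104
  O: 4 × 15.999 = 63.996
Sum: 16×12.011 + 3×18.998 + 13×1.008 + 4×15.999 = 326.270 → 326.27 g/mol.

326.27 g/mol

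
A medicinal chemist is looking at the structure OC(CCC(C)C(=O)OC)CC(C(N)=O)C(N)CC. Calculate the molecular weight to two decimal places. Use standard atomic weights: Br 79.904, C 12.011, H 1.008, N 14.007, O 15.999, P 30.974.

First, the molecular formula is C13H26N2O4 (counting implicit H from valence).
  C: 13 × 12.011 = 156.143
  H: 26 × 1.008 = 26.208
  N: 2 × 14.007 = 28.014
  O: 4 × 15.999 = 63.996
Sum: 13×12.011 + 26×1.008 + 2×14.007 + 4×15.999 = 274.361 → 274.36 g/mol.

274.36 g/mol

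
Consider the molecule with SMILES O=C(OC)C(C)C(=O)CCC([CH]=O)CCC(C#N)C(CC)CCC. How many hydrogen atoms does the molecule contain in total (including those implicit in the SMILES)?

31

Walk through each heavy atom and fill implicit hydrogens from standard valence (C 4, N 3, O 2, S 2, halogen 1):
  atom 1: O, bond orders sum to 2 (valence 2) → 0 H
  atom 2: C, bond orders sum to 4 (valence 4) → 0 H
  atom 3: O, bond orders sum to 2 (valence 2) → 0 H
  atom 4: C, bond orders sum to 1 (valence 4) → 3 H
  atom 5: C, bond orders sum to 3 (valence 4) → 1 H
  atom 6: C, bond orders sum to 1 (valence 4) → 3 H
  atom 7: C, bond orders sum to 4 (valence 4) → 0 H
  atom 8: O, bond orders sum to 2 (valence 2) → 0 H
  atom 9: C, bond orders sum to 2 (valence 4) → 2 H
  atom 10: C, bond orders sum to 2 (valence 4) → 2 H
  atom 11: C, bond orders sum to 3 (valence 4) → 1 H
  atom 12: C with explicit H count 1
  atom 13: O, bond orders sum to 2 (valence 2) → 0 H
  atom 14: C, bond orders sum to 2 (valence 4) → 2 H
  atom 15: C, bond orders sum to 2 (valence 4) → 2 H
  atom 16: C, bond orders sum to 3 (valence 4) → 1 H
  atom 17: C, bond orders sum to 4 (valence 4) → 0 H
  atom 18: N, bond orders sum to 3 (valence 3) → 0 H
  atom 19: C, bond orders sum to 3 (valence 4) → 1 H
  atom 20: C, bond orders sum to 2 (valence 4) → 2 H
  atom 21: C, bond orders sum to 1 (valence 4) → 3 H
  atom 22: C, bond orders sum to 2 (valence 4) → 2 H
  atom 23: C, bond orders sum to 2 (valence 4) → 2 H
  atom 24: C, bond orders sum to 1 (valence 4) → 3 H
Total hydrogens: 31.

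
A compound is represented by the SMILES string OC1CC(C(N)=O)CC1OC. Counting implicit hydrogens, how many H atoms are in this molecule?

13

Walk through each heavy atom and fill implicit hydrogens from standard valence (C 4, N 3, O 2, S 2, halogen 1):
  atom 1: O, bond orders sum to 1 (valence 2) → 1 H
  atom 2: C, bond orders sum to 3 (valence 4) → 1 H
  atom 3: C, bond orders sum to 2 (valence 4) → 2 H
  atom 4: C, bond orders sum to 3 (valence 4) → 1 H
  atom 5: C, bond orders sum to 4 (valence 4) → 0 H
  atom 6: N, bond orders sum to 1 (valence 3) → 2 H
  atom 7: O, bond orders sum to 2 (valence 2) → 0 H
  atom 8: C, bond orders sum to 2 (valence 4) → 2 H
  atom 9: C, bond orders sum to 3 (valence 4) → 1 H
  atom 10: O, bond orders sum to 2 (valence 2) → 0 H
  atom 11: C, bond orders sum to 1 (valence 4) → 3 H
Total hydrogens: 13.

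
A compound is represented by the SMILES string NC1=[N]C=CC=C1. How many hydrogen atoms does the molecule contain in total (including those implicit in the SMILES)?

Walk through each heavy atom and fill implicit hydrogens from standard valence (C 4, N 3, O 2, S 2, halogen 1):
  atom 1: N, bond orders sum to 1 (valence 3) → 2 H
  atom 2: C, bond orders sum to 4 (valence 4) → 0 H
  atom 3: N with explicit H count 0
  atom 4: C, bond orders sum to 3 (valence 4) → 1 H
  atom 5: C, bond orders sum to 3 (valence 4) → 1 H
  atom 6: C, bond orders sum to 3 (valence 4) → 1 H
  atom 7: C, bond orders sum to 3 (valence 4) → 1 H
Total hydrogens: 6.

6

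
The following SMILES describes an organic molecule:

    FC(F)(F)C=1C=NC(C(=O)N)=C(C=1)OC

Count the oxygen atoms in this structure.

Scan the SMILES for O atoms (remember two-letter symbols like Cl and Br are single atoms).
Oxygen count: 2.

2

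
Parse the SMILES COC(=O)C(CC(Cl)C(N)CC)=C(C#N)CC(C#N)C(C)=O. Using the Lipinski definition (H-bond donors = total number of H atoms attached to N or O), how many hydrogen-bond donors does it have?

2

Donors: find every N or O and count the H atoms it carries.
  atom 2 (O): bond orders sum to 2 → 0 H
  atom 4 (O): bond orders sum to 2 → 0 H
  atom 10 (N): bond orders sum to 1 → 2 H
  atom 15 (N): bond orders sum to 3 → 0 H
  atom 19 (N): bond orders sum to 3 → 0 H
  atom 22 (O): bond orders sum to 2 → 0 H
Lipinski HBD = 2.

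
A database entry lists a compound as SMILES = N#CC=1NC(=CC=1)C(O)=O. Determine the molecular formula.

Walk through each heavy atom and fill implicit hydrogens from standard valence (C 4, N 3, O 2, S 2, halogen 1):
  atom 1: N, bond orders sum to 3 (valence 3) → 0 H
  atom 2: C, bond orders sum to 4 (valence 4) → 0 H
  atom 3: C, bond orders sum to 4 (valence 4) → 0 H
  atom 4: N, bond orders sum to 2 (valence 3) → 1 H
  atom 5: C, bond orders sum to 4 (valence 4) → 0 H
  atom 6: C, bond orders sum to 3 (valence 4) → 1 H
  atom 7: C, bond orders sum to 3 (valence 4) → 1 H
  atom 8: C, bond orders sum to 4 (valence 4) → 0 H
  atom 9: O, bond orders sum to 1 (valence 2) → 1 H
  atom 10: O, bond orders sum to 2 (valence 2) → 0 H
Totals → C:6, H:4, N:2, O:2.
In Hill order: C6H4N2O2.

C6H4N2O2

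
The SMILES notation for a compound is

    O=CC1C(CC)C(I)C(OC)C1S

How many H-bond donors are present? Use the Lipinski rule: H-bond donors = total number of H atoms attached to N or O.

Donors: find every N or O and count the H atoms it carries.
  atom 1 (O): bond orders sum to 2 → 0 H
  atom 10 (O): bond orders sum to 2 → 0 H
Lipinski HBD = 0.

0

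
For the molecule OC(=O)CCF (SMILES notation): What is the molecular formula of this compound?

C3H5FO2

Walk through each heavy atom and fill implicit hydrogens from standard valence (C 4, N 3, O 2, S 2, halogen 1):
  atom 1: O, bond orders sum to 1 (valence 2) → 1 H
  atom 2: C, bond orders sum to 4 (valence 4) → 0 H
  atom 3: O, bond orders sum to 2 (valence 2) → 0 H
  atom 4: C, bond orders sum to 2 (valence 4) → 2 H
  atom 5: C, bond orders sum to 2 (valence 4) → 2 H
  atom 6: F (halogen, monovalent) → 0 H
Totals → C:3, H:5, F:1, O:2.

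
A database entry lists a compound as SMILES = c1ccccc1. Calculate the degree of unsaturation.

4

Molecular formula: C6H6.
DoU = (2C + 2 + N − H − X) / 2, where X is the halogen count and O/S are ignored.
    = (2·6 + 2 + 0 − 6 − 0) / 2 = 8 / 2 = 4.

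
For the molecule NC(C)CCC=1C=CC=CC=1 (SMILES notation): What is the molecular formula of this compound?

C10H15N

Walk through each heavy atom and fill implicit hydrogens from standard valence (C 4, N 3, O 2, S 2, halogen 1):
  atom 1: N, bond orders sum to 1 (valence 3) → 2 H
  atom 2: C, bond orders sum to 3 (valence 4) → 1 H
  atom 3: C, bond orders sum to 1 (valence 4) → 3 H
  atom 4: C, bond orders sum to 2 (valence 4) → 2 H
  atom 5: C, bond orders sum to 2 (valence 4) → 2 H
  atom 6: C, bond orders sum to 4 (valence 4) → 0 H
  atom 7: C, bond orders sum to 3 (valence 4) → 1 H
  atom 8: C, bond orders sum to 3 (valence 4) → 1 H
  atom 9: C, bond orders sum to 3 (valence 4) → 1 H
  atom 10: C, bond orders sum to 3 (valence 4) → 1 H
  atom 11: C, bond orders sum to 3 (valence 4) → 1 H
Totals → C:10, H:15, N:1.
In Hill order: C10H15N.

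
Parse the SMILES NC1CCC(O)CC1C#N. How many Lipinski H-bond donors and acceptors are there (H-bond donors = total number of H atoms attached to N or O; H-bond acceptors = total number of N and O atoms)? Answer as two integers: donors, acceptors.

3, 3

Donors: find every N or O and count the H atoms it carries.
  atom 1 (N): bond orders sum to 1 → 2 H
  atom 6 (O): bond orders sum to 1 → 1 H
  atom 10 (N): bond orders sum to 3 → 0 H
Lipinski HBD = 3.
Acceptors: N atoms = 2, O atoms = 1 → HBA = 3.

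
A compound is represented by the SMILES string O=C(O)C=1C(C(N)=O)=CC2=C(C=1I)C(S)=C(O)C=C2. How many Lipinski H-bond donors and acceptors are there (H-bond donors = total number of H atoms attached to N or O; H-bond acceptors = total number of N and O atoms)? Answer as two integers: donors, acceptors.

Donors: find every N or O and count the H atoms it carries.
  atom 1 (O): bond orders sum to 2 → 0 H
  atom 3 (O): bond orders sum to 1 → 1 H
  atom 7 (N): bond orders sum to 1 → 2 H
  atom 8 (O): bond orders sum to 2 → 0 H
  atom 17 (O): bond orders sum to 1 → 1 H
Lipinski HBD = 4.
Acceptors: N atoms = 1, O atoms = 4 → HBA = 5.

4, 5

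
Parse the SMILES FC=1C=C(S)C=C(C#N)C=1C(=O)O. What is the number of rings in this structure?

1

In SMILES, each pair of matching ring-closure digits denotes one ring-closing bond; the number of such bonds equals the number of independent rings.
Ring-closure bonds here: 1.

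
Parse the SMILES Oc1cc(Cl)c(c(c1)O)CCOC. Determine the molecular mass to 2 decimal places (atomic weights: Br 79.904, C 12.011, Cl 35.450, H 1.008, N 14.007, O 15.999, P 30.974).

First, the molecular formula is C9H11ClO3 (counting implicit H from valence).
  C: 9 × 12.011 = 108.099
  Cl: 1 × 35.450 = 35.450
  H: 11 × 1.008 = 11.088
  O: 3 × 15.999 = 47.997
Sum: 9×12.011 + 1×35.450 + 11×1.008 + 3×15.999 = 202.634 → 202.63 g/mol.

202.63 g/mol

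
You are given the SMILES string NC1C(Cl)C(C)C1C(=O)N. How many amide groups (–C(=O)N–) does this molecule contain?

The amide motif appears at heavy-atom position 8 in the SMILES.
Other groups present: 1 primary amine.
Amide count: 1.

1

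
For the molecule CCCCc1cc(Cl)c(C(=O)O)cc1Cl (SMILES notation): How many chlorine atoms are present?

2

Scan the SMILES for Cl atoms (remember two-letter symbols like Cl and Br are single atoms).
Chlorine count: 2.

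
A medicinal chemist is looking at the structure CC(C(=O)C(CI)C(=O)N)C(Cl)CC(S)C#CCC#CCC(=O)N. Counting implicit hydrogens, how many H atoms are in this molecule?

20

Walk through each heavy atom and fill implicit hydrogens from standard valence (C 4, N 3, O 2, S 2, halogen 1):
  atom 1: C, bond orders sum to 1 (valence 4) → 3 H
  atom 2: C, bond orders sum to 3 (valence 4) → 1 H
  atom 3: C, bond orders sum to 4 (valence 4) → 0 H
  atom 4: O, bond orders sum to 2 (valence 2) → 0 H
  atom 5: C, bond orders sum to 3 (valence 4) → 1 H
  atom 6: C, bond orders sum to 2 (valence 4) → 2 H
  atom 7: I (halogen, monovalent) → 0 H
  atom 8: C, bond orders sum to 4 (valence 4) → 0 H
  atom 9: O, bond orders sum to 2 (valence 2) → 0 H
  atom 10: N, bond orders sum to 1 (valence 3) → 2 H
  atom 11: C, bond orders sum to 3 (valence 4) → 1 H
  atom 12: Cl (halogen, monovalent) → 0 H
  atom 13: C, bond orders sum to 2 (valence 4) → 2 H
  atom 14: C, bond orders sum to 3 (valence 4) → 1 H
  atom 15: S, bond orders sum to 1 (valence 2) → 1 H
  atom 16: C, bond orders sum to 4 (valence 4) → 0 H
  atom 17: C, bond orders sum to 4 (valence 4) → 0 H
  atom 18: C, bond orders sum to 2 (valence 4) → 2 H
  atom 19: C, bond orders sum to 4 (valence 4) → 0 H
  atom 20: C, bond orders sum to 4 (valence 4) → 0 H
  atom 21: C, bond orders sum to 2 (valence 4) → 2 H
  atom 22: C, bond orders sum to 4 (valence 4) → 0 H
  atom 23: O, bond orders sum to 2 (valence 2) → 0 H
  atom 24: N, bond orders sum to 1 (valence 3) → 2 H
Total hydrogens: 20.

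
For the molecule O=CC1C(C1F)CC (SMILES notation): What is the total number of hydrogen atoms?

Walk through each heavy atom and fill implicit hydrogens from standard valence (C 4, N 3, O 2, S 2, halogen 1):
  atom 1: O, bond orders sum to 2 (valence 2) → 0 H
  atom 2: C, bond orders sum to 3 (valence 4) → 1 H
  atom 3: C, bond orders sum to 3 (valence 4) → 1 H
  atom 4: C, bond orders sum to 3 (valence 4) → 1 H
  atom 5: C, bond orders sum to 3 (valence 4) → 1 H
  atom 6: F (halogen, monovalent) → 0 H
  atom 7: C, bond orders sum to 2 (valence 4) → 2 H
  atom 8: C, bond orders sum to 1 (valence 4) → 3 H
Total hydrogens: 9.

9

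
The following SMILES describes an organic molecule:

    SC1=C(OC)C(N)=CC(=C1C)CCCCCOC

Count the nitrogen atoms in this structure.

1

Scan the SMILES for N atoms (remember two-letter symbols like Cl and Br are single atoms).
Nitrogen count: 1.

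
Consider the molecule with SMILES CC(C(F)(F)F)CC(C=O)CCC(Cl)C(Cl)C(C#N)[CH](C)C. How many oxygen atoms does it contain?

Scan the SMILES for O atoms (remember two-letter symbols like Cl and Br are single atoms).
Oxygen count: 1.

1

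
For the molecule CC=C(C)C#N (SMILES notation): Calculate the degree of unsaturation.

3

Molecular formula: C5H7N.
DoU = (2C + 2 + N − H − X) / 2, where X is the halogen count and O/S are ignored.
    = (2·5 + 2 + 1 − 7 − 0) / 2 = 6 / 2 = 3.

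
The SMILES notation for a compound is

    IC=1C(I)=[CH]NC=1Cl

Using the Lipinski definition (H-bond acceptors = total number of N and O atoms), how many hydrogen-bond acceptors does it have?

N atoms: 1; O atoms: 0.
Lipinski HBA = 1 + 0 = 1.

1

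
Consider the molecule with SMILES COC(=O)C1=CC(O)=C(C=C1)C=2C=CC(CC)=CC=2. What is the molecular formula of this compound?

Walk through each heavy atom and fill implicit hydrogens from standard valence (C 4, N 3, O 2, S 2, halogen 1):
  atom 1: C, bond orders sum to 1 (valence 4) → 3 H
  atom 2: O, bond orders sum to 2 (valence 2) → 0 H
  atom 3: C, bond orders sum to 4 (valence 4) → 0 H
  atom 4: O, bond orders sum to 2 (valence 2) → 0 H
  atom 5: C, bond orders sum to 4 (valence 4) → 0 H
  atom 6: C, bond orders sum to 3 (valence 4) → 1 H
  atom 7: C, bond orders sum to 4 (valence 4) → 0 H
  atom 8: O, bond orders sum to 1 (valence 2) → 1 H
  atom 9: C, bond orders sum to 4 (valence 4) → 0 H
  atom 10: C, bond orders sum to 3 (valence 4) → 1 H
  atom 11: C, bond orders sum to 3 (valence 4) → 1 H
  atom 12: C, bond orders sum to 4 (valence 4) → 0 H
  atom 13: C, bond orders sum to 3 (valence 4) → 1 H
  atom 14: C, bond orders sum to 3 (valence 4) → 1 H
  atom 15: C, bond orders sum to 4 (valence 4) → 0 H
  atom 16: C, bond orders sum to 2 (valence 4) → 2 H
  atom 17: C, bond orders sum to 1 (valence 4) → 3 H
  atom 18: C, bond orders sum to 3 (valence 4) → 1 H
  atom 19: C, bond orders sum to 3 (valence 4) → 1 H
Totals → C:16, H:16, O:3.
In Hill order: C16H16O3.

C16H16O3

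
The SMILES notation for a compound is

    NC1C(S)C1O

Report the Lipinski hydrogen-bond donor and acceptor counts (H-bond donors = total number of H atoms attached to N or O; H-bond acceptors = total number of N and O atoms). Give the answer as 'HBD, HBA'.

Donors: find every N or O and count the H atoms it carries.
  atom 1 (N): bond orders sum to 1 → 2 H
  atom 6 (O): bond orders sum to 1 → 1 H
Lipinski HBD = 3.
Acceptors: N atoms = 1, O atoms = 1 → HBA = 2.

3, 2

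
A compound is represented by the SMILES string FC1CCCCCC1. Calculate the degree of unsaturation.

1

Degree of unsaturation = (number of rings) + (number of π bonds).
Ring closures in the SMILES: 1.
π bonds: none → 0 DoU from unsaturation.
Total DoU = 1 + 0 = 1.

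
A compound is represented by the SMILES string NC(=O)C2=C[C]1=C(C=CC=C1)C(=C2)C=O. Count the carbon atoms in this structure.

Count every carbon token in the SMILES (each C, including those in ring-closure positions and inside branches).
Carbon count: 12.

12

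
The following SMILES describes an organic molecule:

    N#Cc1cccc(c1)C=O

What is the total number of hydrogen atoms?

Walk through each heavy atom and fill implicit hydrogens from standard valence (C 4, N 3, O 2, S 2, halogen 1); for lowercase aromatic atoms, an aromatic c carries 1 H when it has two neighbours and 0 H with three, and aromatic n carries 0 H:
  atom 1: N, bond orders sum to 3 (valence 3) → 0 H
  atom 2: C, bond orders sum to 4 (valence 4) → 0 H
  atom 3: aromatic c, 3 neighbours → 0 H
  atom 4: aromatic c, 2 neighbours → 1 H
  atom 5: aromatic c, 2 neighbours → 1 H
  atom 6: aromatic c, 2 neighbours → 1 H
  atom 7: aromatic c, 3 neighbours → 0 H
  atom 8: aromatic c, 2 neighbours → 1 H
  atom 9: C, bond orders sum to 3 (valence 4) → 1 H
  atom 10: O, bond orders sum to 2 (valence 2) → 0 H
Total hydrogens: 5.

5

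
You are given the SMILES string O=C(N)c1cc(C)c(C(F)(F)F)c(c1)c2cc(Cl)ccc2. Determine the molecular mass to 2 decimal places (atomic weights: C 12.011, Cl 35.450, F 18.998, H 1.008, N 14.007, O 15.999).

313.70 g/mol

First, the molecular formula is C15H11ClF3NO (counting implicit H from valence).
  C: 15 × 12.011 = 180.165
  Cl: 1 × 35.450 = 35.450
  F: 3 × 18.998 = 56.994
  H: 11 × 1.008 = 11.088
  N: 1 × 14.007 = 14.007
  O: 1 × 15.999 = 15.999
Sum: 15×12.011 + 1×35.450 + 3×18.998 + 11×1.008 + 1×14.007 + 1×15.999 = 313.703 → 313.70 g/mol.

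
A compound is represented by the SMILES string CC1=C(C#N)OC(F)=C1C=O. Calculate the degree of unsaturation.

6

Degree of unsaturation = (number of rings) + (number of π bonds).
Ring closures in the SMILES: 1.
π bonds: 3 double bonds (each 1 DoU), 1 triple bond (each 2 DoU) → 5 DoU from unsaturation.
Total DoU = 1 + 5 = 6.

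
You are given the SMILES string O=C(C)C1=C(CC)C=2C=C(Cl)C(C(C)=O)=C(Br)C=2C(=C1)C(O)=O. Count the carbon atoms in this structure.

17

Count every carbon token in the SMILES (each C, including those in ring-closure positions and inside branches).
Carbon count: 17.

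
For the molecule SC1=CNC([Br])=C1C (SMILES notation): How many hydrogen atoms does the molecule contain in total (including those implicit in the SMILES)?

Walk through each heavy atom and fill implicit hydrogens from standard valence (C 4, N 3, O 2, S 2, halogen 1):
  atom 1: S, bond orders sum to 1 (valence 2) → 1 H
  atom 2: C, bond orders sum to 4 (valence 4) → 0 H
  atom 3: C, bond orders sum to 3 (valence 4) → 1 H
  atom 4: N, bond orders sum to 2 (valence 3) → 1 H
  atom 5: C, bond orders sum to 4 (valence 4) → 0 H
  atom 6: Br with explicit H count 0
  atom 7: C, bond orders sum to 4 (valence 4) → 0 H
  atom 8: C, bond orders sum to 1 (valence 4) → 3 H
Total hydrogens: 6.

6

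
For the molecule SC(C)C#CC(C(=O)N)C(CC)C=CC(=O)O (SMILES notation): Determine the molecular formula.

Walk through each heavy atom and fill implicit hydrogens from standard valence (C 4, N 3, O 2, S 2, halogen 1):
  atom 1: S, bond orders sum to 1 (valence 2) → 1 H
  atom 2: C, bond orders sum to 3 (valence 4) → 1 H
  atom 3: C, bond orders sum to 1 (valence 4) → 3 H
  atom 4: C, bond orders sum to 4 (valence 4) → 0 H
  atom 5: C, bond orders sum to 4 (valence 4) → 0 H
  atom 6: C, bond orders sum to 3 (valence 4) → 1 H
  atom 7: C, bond orders sum to 4 (valence 4) → 0 H
  atom 8: O, bond orders sum to 2 (valence 2) → 0 H
  atom 9: N, bond orders sum to 1 (valence 3) → 2 H
  atom 10: C, bond orders sum to 3 (valence 4) → 1 H
  atom 11: C, bond orders sum to 2 (valence 4) → 2 H
  atom 12: C, bond orders sum to 1 (valence 4) → 3 H
  atom 13: C, bond orders sum to 3 (valence 4) → 1 H
  atom 14: C, bond orders sum to 3 (valence 4) → 1 H
  atom 15: C, bond orders sum to 4 (valence 4) → 0 H
  atom 16: O, bond orders sum to 2 (valence 2) → 0 H
  atom 17: O, bond orders sum to 1 (valence 2) → 1 H
Totals → C:12, H:17, N:1, O:3, S:1.

C12H17NO3S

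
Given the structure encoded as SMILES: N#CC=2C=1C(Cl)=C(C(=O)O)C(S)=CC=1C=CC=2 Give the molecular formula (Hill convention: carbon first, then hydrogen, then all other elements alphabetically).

Walk through each heavy atom and fill implicit hydrogens from standard valence (C 4, N 3, O 2, S 2, halogen 1):
  atom 1: N, bond orders sum to 3 (valence 3) → 0 H
  atom 2: C, bond orders sum to 4 (valence 4) → 0 H
  atom 3: C, bond orders sum to 4 (valence 4) → 0 H
  atom 4: C, bond orders sum to 4 (valence 4) → 0 H
  atom 5: C, bond orders sum to 4 (valence 4) → 0 H
  atom 6: Cl (halogen, monovalent) → 0 H
  atom 7: C, bond orders sum to 4 (valence 4) → 0 H
  atom 8: C, bond orders sum to 4 (valence 4) → 0 H
  atom 9: O, bond orders sum to 2 (valence 2) → 0 H
  atom 10: O, bond orders sum to 1 (valence 2) → 1 H
  atom 11: C, bond orders sum to 4 (valence 4) → 0 H
  atom 12: S, bond orders sum to 1 (valence 2) → 1 H
  atom 13: C, bond orders sum to 3 (valence 4) → 1 H
  atom 14: C, bond orders sum to 4 (valence 4) → 0 H
  atom 15: C, bond orders sum to 3 (valence 4) → 1 H
  atom 16: C, bond orders sum to 3 (valence 4) → 1 H
  atom 17: C, bond orders sum to 3 (valence 4) → 1 H
Totals → C:12, H:6, Cl:1, N:1, O:2, S:1.
In Hill order: C12H6ClNO2S.

C12H6ClNO2S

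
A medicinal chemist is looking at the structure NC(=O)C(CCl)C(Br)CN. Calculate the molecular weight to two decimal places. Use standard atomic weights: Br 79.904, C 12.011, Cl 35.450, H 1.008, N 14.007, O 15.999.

229.50 g/mol

First, the molecular formula is C5H10BrClN2O (counting implicit H from valence).
  Br: 1 × 79.904 = 79.904
  C: 5 × 12.011 = 60.055
  Cl: 1 × 35.450 = 35.450
  H: 10 × 1.008 = 10.080
  N: 2 × 14.007 = 28.014
  O: 1 × 15.999 = 15.999
Sum: 1×79.904 + 5×12.011 + 1×35.450 + 10×1.008 + 2×14.007 + 1×15.999 = 229.502 → 229.50 g/mol.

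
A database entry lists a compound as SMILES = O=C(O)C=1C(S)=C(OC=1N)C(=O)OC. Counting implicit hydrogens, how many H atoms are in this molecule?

Walk through each heavy atom and fill implicit hydrogens from standard valence (C 4, N 3, O 2, S 2, halogen 1):
  atom 1: O, bond orders sum to 2 (valence 2) → 0 H
  atom 2: C, bond orders sum to 4 (valence 4) → 0 H
  atom 3: O, bond orders sum to 1 (valence 2) → 1 H
  atom 4: C, bond orders sum to 4 (valence 4) → 0 H
  atom 5: C, bond orders sum to 4 (valence 4) → 0 H
  atom 6: S, bond orders sum to 1 (valence 2) → 1 H
  atom 7: C, bond orders sum to 4 (valence 4) → 0 H
  atom 8: O, bond orders sum to 2 (valence 2) → 0 H
  atom 9: C, bond orders sum to 4 (valence 4) → 0 H
  atom 10: N, bond orders sum to 1 (valence 3) → 2 H
  atom 11: C, bond orders sum to 4 (valence 4) → 0 H
  atom 12: O, bond orders sum to 2 (valence 2) → 0 H
  atom 13: O, bond orders sum to 2 (valence 2) → 0 H
  atom 14: C, bond orders sum to 1 (valence 4) → 3 H
Total hydrogens: 7.

7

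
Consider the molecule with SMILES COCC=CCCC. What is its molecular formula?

Walk through each heavy atom and fill implicit hydrogens from standard valence (C 4, N 3, O 2, S 2, halogen 1):
  atom 1: C, bond orders sum to 1 (valence 4) → 3 H
  atom 2: O, bond orders sum to 2 (valence 2) → 0 H
  atom 3: C, bond orders sum to 2 (valence 4) → 2 H
  atom 4: C, bond orders sum to 3 (valence 4) → 1 H
  atom 5: C, bond orders sum to 3 (valence 4) → 1 H
  atom 6: C, bond orders sum to 2 (valence 4) → 2 H
  atom 7: C, bond orders sum to 2 (valence 4) → 2 H
  atom 8: C, bond orders sum to 1 (valence 4) → 3 H
Totals → C:7, H:14, O:1.

C7H14O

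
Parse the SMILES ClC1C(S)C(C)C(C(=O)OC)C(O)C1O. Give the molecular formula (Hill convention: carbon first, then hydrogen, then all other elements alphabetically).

Walk through each heavy atom and fill implicit hydrogens from standard valence (C 4, N 3, O 2, S 2, halogen 1):
  atom 1: Cl (halogen, monovalent) → 0 H
  atom 2: C, bond orders sum to 3 (valence 4) → 1 H
  atom 3: C, bond orders sum to 3 (valence 4) → 1 H
  atom 4: S, bond orders sum to 1 (valence 2) → 1 H
  atom 5: C, bond orders sum to 3 (valence 4) → 1 H
  atom 6: C, bond orders sum to 1 (valence 4) → 3 H
  atom 7: C, bond orders sum to 3 (valence 4) → 1 H
  atom 8: C, bond orders sum to 4 (valence 4) → 0 H
  atom 9: O, bond orders sum to 2 (valence 2) → 0 H
  atom 10: O, bond orders sum to 2 (valence 2) → 0 H
  atom 11: C, bond orders sum to 1 (valence 4) → 3 H
  atom 12: C, bond orders sum to 3 (valence 4) → 1 H
  atom 13: O, bond orders sum to 1 (valence 2) → 1 H
  atom 14: C, bond orders sum to 3 (valence 4) → 1 H
  atom 15: O, bond orders sum to 1 (valence 2) → 1 H
Totals → C:9, H:15, Cl:1, O:4, S:1.

C9H15ClO4S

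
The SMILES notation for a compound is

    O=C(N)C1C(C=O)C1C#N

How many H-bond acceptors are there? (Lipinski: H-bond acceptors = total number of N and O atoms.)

4

N atoms: 2; O atoms: 2.
Lipinski HBA = 2 + 2 = 4.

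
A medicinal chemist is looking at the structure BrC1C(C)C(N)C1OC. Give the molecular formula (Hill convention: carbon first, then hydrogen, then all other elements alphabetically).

Walk through each heavy atom and fill implicit hydrogens from standard valence (C 4, N 3, O 2, S 2, halogen 1):
  atom 1: Br (halogen, monovalent) → 0 H
  atom 2: C, bond orders sum to 3 (valence 4) → 1 H
  atom 3: C, bond orders sum to 3 (valence 4) → 1 H
  atom 4: C, bond orders sum to 1 (valence 4) → 3 H
  atom 5: C, bond orders sum to 3 (valence 4) → 1 H
  atom 6: N, bond orders sum to 1 (valence 3) → 2 H
  atom 7: C, bond orders sum to 3 (valence 4) → 1 H
  atom 8: O, bond orders sum to 2 (valence 2) → 0 H
  atom 9: C, bond orders sum to 1 (valence 4) → 3 H
Totals → C:6, H:12, Br:1, N:1, O:1.

C6H12BrNO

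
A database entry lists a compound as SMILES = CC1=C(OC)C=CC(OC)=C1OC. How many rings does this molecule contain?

In SMILES, each pair of matching ring-closure digits denotes one ring-closing bond; the number of such bonds equals the number of independent rings.
Ring-closure bonds here: 1.

1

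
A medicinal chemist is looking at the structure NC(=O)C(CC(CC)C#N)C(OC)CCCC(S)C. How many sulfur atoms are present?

1

Scan the SMILES for S atoms (remember two-letter symbols like Cl and Br are single atoms).
Sulfur count: 1.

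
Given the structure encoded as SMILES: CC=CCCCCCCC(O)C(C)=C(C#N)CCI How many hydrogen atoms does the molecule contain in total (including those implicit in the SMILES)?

26

Walk through each heavy atom and fill implicit hydrogens from standard valence (C 4, N 3, O 2, S 2, halogen 1):
  atom 1: C, bond orders sum to 1 (valence 4) → 3 H
  atom 2: C, bond orders sum to 3 (valence 4) → 1 H
  atom 3: C, bond orders sum to 3 (valence 4) → 1 H
  atom 4: C, bond orders sum to 2 (valence 4) → 2 H
  atom 5: C, bond orders sum to 2 (valence 4) → 2 H
  atom 6: C, bond orders sum to 2 (valence 4) → 2 H
  atom 7: C, bond orders sum to 2 (valence 4) → 2 H
  atom 8: C, bond orders sum to 2 (valence 4) → 2 H
  atom 9: C, bond orders sum to 2 (valence 4) → 2 H
  atom 10: C, bond orders sum to 3 (valence 4) → 1 H
  atom 11: O, bond orders sum to 1 (valence 2) → 1 H
  atom 12: C, bond orders sum to 4 (valence 4) → 0 H
  atom 13: C, bond orders sum to 1 (valence 4) → 3 H
  atom 14: C, bond orders sum to 4 (valence 4) → 0 H
  atom 15: C, bond orders sum to 4 (valence 4) → 0 H
  atom 16: N, bond orders sum to 3 (valence 3) → 0 H
  atom 17: C, bond orders sum to 2 (valence 4) → 2 H
  atom 18: C, bond orders sum to 2 (valence 4) → 2 H
  atom 19: I (halogen, monovalent) → 0 H
Total hydrogens: 26.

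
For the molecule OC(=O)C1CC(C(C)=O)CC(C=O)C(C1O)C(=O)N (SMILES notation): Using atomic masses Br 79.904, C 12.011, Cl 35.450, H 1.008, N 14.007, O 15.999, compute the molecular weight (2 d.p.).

First, the molecular formula is C12H17NO6 (counting implicit H from valence).
  C: 12 × 12.011 = 144.132
  H: 17 × 1.008 = 17.136
  N: 1 × 14.007 = 14.007
  O: 6 × 15.999 = 95.994
Sum: 12×12.011 + 17×1.008 + 1×14.007 + 6×15.999 = 271.269 → 271.27 g/mol.

271.27 g/mol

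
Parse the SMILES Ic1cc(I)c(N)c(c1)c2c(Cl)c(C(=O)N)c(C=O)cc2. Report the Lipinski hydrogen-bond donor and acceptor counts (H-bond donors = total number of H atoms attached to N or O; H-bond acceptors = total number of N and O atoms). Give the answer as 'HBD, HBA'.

4, 4

Donors: find every N or O and count the H atoms it carries.
  atom 7 (N): bond orders sum to 1 → 2 H
  atom 15 (O): bond orders sum to 2 → 0 H
  atom 16 (N): bond orders sum to 1 → 2 H
  atom 19 (O): bond orders sum to 2 → 0 H
Lipinski HBD = 4.
Acceptors: N atoms = 2, O atoms = 2 → HBA = 4.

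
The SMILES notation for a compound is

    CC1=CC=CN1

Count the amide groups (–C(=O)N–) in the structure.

0

Scan the SMILES for the amide motif — none present.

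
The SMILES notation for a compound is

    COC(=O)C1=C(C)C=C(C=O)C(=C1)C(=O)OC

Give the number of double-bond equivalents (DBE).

Degree of unsaturation = (number of rings) + (number of π bonds).
Ring closures in the SMILES: 1.
π bonds: 6 double bonds (each 1 DoU) → 6 DoU from unsaturation.
Total DoU = 1 + 6 = 7.

7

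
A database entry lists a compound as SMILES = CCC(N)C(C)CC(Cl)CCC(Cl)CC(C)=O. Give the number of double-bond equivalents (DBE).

Degree of unsaturation = (number of rings) + (number of π bonds).
Ring closures in the SMILES: 0.
π bonds: 1 double bond (each 1 DoU) → 1 DoU from unsaturation.
Total DoU = 0 + 1 = 1.

1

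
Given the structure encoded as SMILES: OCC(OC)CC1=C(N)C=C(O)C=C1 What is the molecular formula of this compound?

C10H15NO3

Walk through each heavy atom and fill implicit hydrogens from standard valence (C 4, N 3, O 2, S 2, halogen 1):
  atom 1: O, bond orders sum to 1 (valence 2) → 1 H
  atom 2: C, bond orders sum to 2 (valence 4) → 2 H
  atom 3: C, bond orders sum to 3 (valence 4) → 1 H
  atom 4: O, bond orders sum to 2 (valence 2) → 0 H
  atom 5: C, bond orders sum to 1 (valence 4) → 3 H
  atom 6: C, bond orders sum to 2 (valence 4) → 2 H
  atom 7: C, bond orders sum to 4 (valence 4) → 0 H
  atom 8: C, bond orders sum to 4 (valence 4) → 0 H
  atom 9: N, bond orders sum to 1 (valence 3) → 2 H
  atom 10: C, bond orders sum to 3 (valence 4) → 1 H
  atom 11: C, bond orders sum to 4 (valence 4) → 0 H
  atom 12: O, bond orders sum to 1 (valence 2) → 1 H
  atom 13: C, bond orders sum to 3 (valence 4) → 1 H
  atom 14: C, bond orders sum to 3 (valence 4) → 1 H
Totals → C:10, H:15, N:1, O:3.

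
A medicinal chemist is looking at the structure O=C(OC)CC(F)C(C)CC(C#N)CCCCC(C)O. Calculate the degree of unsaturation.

3

Degree of unsaturation = (number of rings) + (number of π bonds).
Ring closures in the SMILES: 0.
π bonds: 1 double bond (each 1 DoU), 1 triple bond (each 2 DoU) → 3 DoU from unsaturation.
Total DoU = 0 + 3 = 3.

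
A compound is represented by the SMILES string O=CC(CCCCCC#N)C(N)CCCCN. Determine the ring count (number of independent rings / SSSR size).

In SMILES, each pair of matching ring-closure digits denotes one ring-closing bond; the number of such bonds equals the number of independent rings.
Ring-closure bonds here: 0.

0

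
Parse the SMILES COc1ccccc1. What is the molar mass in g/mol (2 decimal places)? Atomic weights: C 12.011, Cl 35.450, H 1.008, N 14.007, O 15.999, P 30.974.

108.14 g/mol

First, the molecular formula is C7H8O (counting implicit H from valence).
  C: 7 × 12.011 = 84.077
  H: 8 × 1.008 = 8.064
  O: 1 × 15.999 = 15.999
Sum: 7×12.011 + 8×1.008 + 1×15.999 = 108.140 → 108.14 g/mol.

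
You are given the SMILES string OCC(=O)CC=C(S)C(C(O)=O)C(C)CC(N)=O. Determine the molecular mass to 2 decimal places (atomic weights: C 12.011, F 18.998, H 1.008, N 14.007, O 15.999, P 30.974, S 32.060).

First, the molecular formula is C11H17NO5S (counting implicit H from valence).
  C: 11 × 12.011 = 132.121
  H: 17 × 1.008 = 17.136
  N: 1 × 14.007 = 14.007
  O: 5 × 15.999 = 79.995
  S: 1 × 32.060 = 32.060
Sum: 11×12.011 + 17×1.008 + 1×14.007 + 5×15.999 + 1×32.060 = 275.319 → 275.32 g/mol.

275.32 g/mol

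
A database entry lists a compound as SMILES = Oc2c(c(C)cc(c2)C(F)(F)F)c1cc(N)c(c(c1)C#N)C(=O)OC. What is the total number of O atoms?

Scan the SMILES for O atoms (remember two-letter symbols like Cl and Br are single atoms).
Oxygen count: 3.

3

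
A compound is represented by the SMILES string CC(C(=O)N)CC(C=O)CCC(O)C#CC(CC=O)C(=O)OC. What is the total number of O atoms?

6

Scan the SMILES for O atoms (remember two-letter symbols like Cl and Br are single atoms).
Oxygen count: 6.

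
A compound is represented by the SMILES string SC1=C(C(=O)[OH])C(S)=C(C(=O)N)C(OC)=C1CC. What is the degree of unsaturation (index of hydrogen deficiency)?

Degree of unsaturation = (number of rings) + (number of π bonds).
Ring closures in the SMILES: 1.
π bonds: 5 double bonds (each 1 DoU) → 5 DoU from unsaturation.
Total DoU = 1 + 5 = 6.

6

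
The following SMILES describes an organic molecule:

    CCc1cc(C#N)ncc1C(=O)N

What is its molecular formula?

C9H9N3O

Walk through each heavy atom and fill implicit hydrogens from standard valence (C 4, N 3, O 2, S 2, halogen 1); for lowercase aromatic atoms, an aromatic c carries 1 H when it has two neighbours and 0 H with three, and aromatic n carries 0 H:
  atom 1: C, bond orders sum to 1 (valence 4) → 3 H
  atom 2: C, bond orders sum to 2 (valence 4) → 2 H
  atom 3: aromatic c, 3 neighbours → 0 H
  atom 4: aromatic c, 2 neighbours → 1 H
  atom 5: aromatic c, 3 neighbours → 0 H
  atom 6: C, bond orders sum to 4 (valence 4) → 0 H
  atom 7: N, bond orders sum to 3 (valence 3) → 0 H
  atom 8: aromatic n, 2 neighbours → 0 H
  atom 9: aromatic c, 2 neighbours → 1 H
  atom 10: aromatic c, 3 neighbours → 0 H
  atom 11: C, bond orders sum to 4 (valence 4) → 0 H
  atom 12: O, bond orders sum to 2 (valence 2) → 0 H
  atom 13: N, bond orders sum to 1 (valence 3) → 2 H
Totals → C:9, H:9, N:3, O:1.
In Hill order: C9H9N3O.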